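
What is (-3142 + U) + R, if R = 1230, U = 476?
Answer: -1436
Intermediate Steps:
(-3142 + U) + R = (-3142 + 476) + 1230 = -2666 + 1230 = -1436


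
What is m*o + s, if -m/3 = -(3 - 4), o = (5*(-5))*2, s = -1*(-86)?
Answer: 236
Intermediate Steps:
s = 86
o = -50 (o = -25*2 = -50)
m = -3 (m = -(-3)*(3 - 4) = -(-3)*(-1) = -3*1 = -3)
m*o + s = -3*(-50) + 86 = 150 + 86 = 236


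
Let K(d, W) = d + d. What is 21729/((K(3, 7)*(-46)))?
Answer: -7243/92 ≈ -78.728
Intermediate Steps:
K(d, W) = 2*d
21729/((K(3, 7)*(-46))) = 21729/(((2*3)*(-46))) = 21729/((6*(-46))) = 21729/(-276) = 21729*(-1/276) = -7243/92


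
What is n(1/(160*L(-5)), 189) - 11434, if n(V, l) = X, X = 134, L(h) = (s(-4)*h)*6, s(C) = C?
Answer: -11300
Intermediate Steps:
L(h) = -24*h (L(h) = -4*h*6 = -24*h)
n(V, l) = 134
n(1/(160*L(-5)), 189) - 11434 = 134 - 11434 = -11300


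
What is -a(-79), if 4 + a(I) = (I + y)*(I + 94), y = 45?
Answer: 514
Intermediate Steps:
a(I) = -4 + (45 + I)*(94 + I) (a(I) = -4 + (I + 45)*(I + 94) = -4 + (45 + I)*(94 + I))
-a(-79) = -(4226 + (-79)**2 + 139*(-79)) = -(4226 + 6241 - 10981) = -1*(-514) = 514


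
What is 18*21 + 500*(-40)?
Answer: -19622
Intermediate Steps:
18*21 + 500*(-40) = 378 - 20000 = -19622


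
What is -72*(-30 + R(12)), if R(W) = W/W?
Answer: 2088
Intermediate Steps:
R(W) = 1
-72*(-30 + R(12)) = -72*(-30 + 1) = -72*(-29) = 2088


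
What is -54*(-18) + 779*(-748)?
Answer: -581720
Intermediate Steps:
-54*(-18) + 779*(-748) = 972 - 582692 = -581720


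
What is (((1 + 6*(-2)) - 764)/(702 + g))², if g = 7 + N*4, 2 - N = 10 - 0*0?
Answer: 600625/458329 ≈ 1.3105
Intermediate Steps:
N = -8 (N = 2 - (10 - 0*0) = 2 - (10 - 1*0) = 2 - (10 + 0) = 2 - 1*10 = 2 - 10 = -8)
g = -25 (g = 7 - 8*4 = 7 - 32 = -25)
(((1 + 6*(-2)) - 764)/(702 + g))² = (((1 + 6*(-2)) - 764)/(702 - 25))² = (((1 - 12) - 764)/677)² = ((-11 - 764)*(1/677))² = (-775*1/677)² = (-775/677)² = 600625/458329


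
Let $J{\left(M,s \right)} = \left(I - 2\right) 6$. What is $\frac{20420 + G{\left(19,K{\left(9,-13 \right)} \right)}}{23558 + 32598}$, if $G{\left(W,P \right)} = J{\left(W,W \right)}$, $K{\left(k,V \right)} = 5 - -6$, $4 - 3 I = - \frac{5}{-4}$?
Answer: $\frac{40827}{112312} \approx 0.36351$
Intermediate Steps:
$I = \frac{11}{12}$ ($I = \frac{4}{3} - \frac{\left(-5\right) \frac{1}{-4}}{3} = \frac{4}{3} - \frac{\left(-5\right) \left(- \frac{1}{4}\right)}{3} = \frac{4}{3} - \frac{5}{12} = \frac{11}{12} \approx 0.91667$)
$K{\left(k,V \right)} = 11$ ($K{\left(k,V \right)} = 5 + 6 = 11$)
$J{\left(M,s \right)} = - \frac{13}{2}$ ($J{\left(M,s \right)} = \left(\frac{11}{12} - 2\right) 6 = \left(- \frac{13}{12}\right) 6 = - \frac{13}{2}$)
$G{\left(W,P \right)} = - \frac{13}{2}$
$\frac{20420 + G{\left(19,K{\left(9,-13 \right)} \right)}}{23558 + 32598} = \frac{20420 - \frac{13}{2}}{23558 + 32598} = \frac{40827}{2 \cdot 56156} = \frac{40827}{2} \cdot \frac{1}{56156} = \frac{40827}{112312}$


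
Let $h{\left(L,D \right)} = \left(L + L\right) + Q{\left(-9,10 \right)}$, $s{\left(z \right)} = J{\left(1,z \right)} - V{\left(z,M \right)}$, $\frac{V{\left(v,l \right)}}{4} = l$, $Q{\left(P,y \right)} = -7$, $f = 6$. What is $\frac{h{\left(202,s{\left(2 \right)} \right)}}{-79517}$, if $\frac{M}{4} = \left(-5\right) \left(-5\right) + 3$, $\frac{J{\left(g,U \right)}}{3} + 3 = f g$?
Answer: $- \frac{397}{79517} \approx -0.0049926$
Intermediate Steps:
$J{\left(g,U \right)} = -9 + 18 g$ ($J{\left(g,U \right)} = -9 + 3 \cdot 6 g = -9 + 18 g$)
$M = 112$ ($M = 4 \left(\left(-5\right) \left(-5\right) + 3\right) = 4 \left(25 + 3\right) = 4 \cdot 28 = 112$)
$V{\left(v,l \right)} = 4 l$
$s{\left(z \right)} = -439$ ($s{\left(z \right)} = \left(-9 + 18 \cdot 1\right) - 4 \cdot 112 = \left(-9 + 18\right) - 448 = 9 - 448 = -439$)
$h{\left(L,D \right)} = -7 + 2 L$ ($h{\left(L,D \right)} = \left(L + L\right) - 7 = 2 L - 7 = -7 + 2 L$)
$\frac{h{\left(202,s{\left(2 \right)} \right)}}{-79517} = \frac{-7 + 2 \cdot 202}{-79517} = \left(-7 + 404\right) \left(- \frac{1}{79517}\right) = 397 \left(- \frac{1}{79517}\right) = - \frac{397}{79517}$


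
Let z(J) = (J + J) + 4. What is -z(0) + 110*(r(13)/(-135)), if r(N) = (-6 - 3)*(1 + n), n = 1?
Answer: 32/3 ≈ 10.667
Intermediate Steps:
r(N) = -18 (r(N) = (-6 - 3)*(1 + 1) = -9*2 = -18)
z(J) = 4 + 2*J (z(J) = 2*J + 4 = 4 + 2*J)
-z(0) + 110*(r(13)/(-135)) = -(4 + 2*0) + 110*(-18/(-135)) = -(4 + 0) + 110*(-18*(-1/135)) = -1*4 + 110*(2/15) = -4 + 44/3 = 32/3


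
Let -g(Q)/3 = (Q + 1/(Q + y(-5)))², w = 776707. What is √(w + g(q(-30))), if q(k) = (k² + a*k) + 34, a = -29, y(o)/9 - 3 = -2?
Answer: 4*I*√1846156331759/1813 ≈ 2997.8*I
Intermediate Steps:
y(o) = 9 (y(o) = 27 + 9*(-2) = 27 - 18 = 9)
q(k) = 34 + k² - 29*k (q(k) = (k² - 29*k) + 34 = 34 + k² - 29*k)
g(Q) = -3*(Q + 1/(9 + Q))² (g(Q) = -3*(Q + 1/(Q + 9))² = -3*(Q + 1/(9 + Q))²)
√(w + g(q(-30))) = √(776707 - 3*(1 + (34 + (-30)² - 29*(-30))² + 9*(34 + (-30)² - 29*(-30)))²/(9 + (34 + (-30)² - 29*(-30)))²) = √(776707 - 3*(1 + (34 + 900 + 870)² + 9*(34 + 900 + 870))²/(9 + (34 + 900 + 870))²) = √(776707 - 3*(1 + 1804² + 9*1804)²/(9 + 1804)²) = √(776707 - 3*(1 + 3254416 + 16236)²/1813²) = √(776707 - 3*1/3286969*3270653²) = √(776707 - 3*1/3286969*10697171046409) = √(776707 - 32091513139227/3286969) = √(-29538501308144/3286969) = 4*I*√1846156331759/1813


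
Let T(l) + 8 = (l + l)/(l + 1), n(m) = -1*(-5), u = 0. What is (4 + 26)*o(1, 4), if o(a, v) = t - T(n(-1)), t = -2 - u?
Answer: 130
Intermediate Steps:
n(m) = 5
T(l) = -8 + 2*l/(1 + l) (T(l) = -8 + (l + l)/(l + 1) = -8 + (2*l)/(1 + l) = -8 + 2*l/(1 + l))
t = -2 (t = -2 - 1*0 = -2 + 0 = -2)
o(a, v) = 13/3 (o(a, v) = -2 - 2*(-4 - 3*5)/(1 + 5) = -2 - 2*(-4 - 15)/6 = -2 - 2*(-19)/6 = -2 - 1*(-19/3) = -2 + 19/3 = 13/3)
(4 + 26)*o(1, 4) = (4 + 26)*(13/3) = 30*(13/3) = 130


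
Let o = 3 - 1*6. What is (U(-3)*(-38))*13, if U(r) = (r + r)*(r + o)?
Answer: -17784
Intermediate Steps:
o = -3 (o = 3 - 6 = -3)
U(r) = 2*r*(-3 + r) (U(r) = (r + r)*(r - 3) = (2*r)*(-3 + r) = 2*r*(-3 + r))
(U(-3)*(-38))*13 = ((2*(-3)*(-3 - 3))*(-38))*13 = ((2*(-3)*(-6))*(-38))*13 = (36*(-38))*13 = -1368*13 = -17784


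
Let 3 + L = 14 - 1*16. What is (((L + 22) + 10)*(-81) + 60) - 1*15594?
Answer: -17721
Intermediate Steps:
L = -5 (L = -3 + (14 - 1*16) = -3 + (14 - 16) = -3 - 2 = -5)
(((L + 22) + 10)*(-81) + 60) - 1*15594 = (((-5 + 22) + 10)*(-81) + 60) - 1*15594 = ((17 + 10)*(-81) + 60) - 15594 = (27*(-81) + 60) - 15594 = (-2187 + 60) - 15594 = -2127 - 15594 = -17721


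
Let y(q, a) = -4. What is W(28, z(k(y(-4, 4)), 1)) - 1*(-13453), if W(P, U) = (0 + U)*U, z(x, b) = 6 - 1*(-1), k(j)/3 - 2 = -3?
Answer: 13502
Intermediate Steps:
k(j) = -3 (k(j) = 6 + 3*(-3) = 6 - 9 = -3)
z(x, b) = 7 (z(x, b) = 6 + 1 = 7)
W(P, U) = U² (W(P, U) = U*U = U²)
W(28, z(k(y(-4, 4)), 1)) - 1*(-13453) = 7² - 1*(-13453) = 49 + 13453 = 13502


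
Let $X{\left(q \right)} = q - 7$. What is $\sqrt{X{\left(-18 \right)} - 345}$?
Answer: $i \sqrt{370} \approx 19.235 i$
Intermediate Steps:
$X{\left(q \right)} = -7 + q$ ($X{\left(q \right)} = q - 7 = -7 + q$)
$\sqrt{X{\left(-18 \right)} - 345} = \sqrt{\left(-7 - 18\right) - 345} = \sqrt{-25 - 345} = \sqrt{-370} = i \sqrt{370}$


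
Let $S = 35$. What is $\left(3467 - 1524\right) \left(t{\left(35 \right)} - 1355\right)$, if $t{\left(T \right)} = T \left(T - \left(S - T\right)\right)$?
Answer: $-252590$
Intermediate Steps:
$t{\left(T \right)} = T \left(-35 + 2 T\right)$ ($t{\left(T \right)} = T \left(T + \left(T - 35\right)\right) = T \left(T + \left(-35 + T\right)\right) = T \left(-35 + 2 T\right)$)
$\left(3467 - 1524\right) \left(t{\left(35 \right)} - 1355\right) = \left(3467 - 1524\right) \left(35 \left(-35 + 2 \cdot 35\right) - 1355\right) = \left(3467 + \left(-1438 + \left(-926 + 840\right)\right)\right) \left(35 \left(-35 + 70\right) - 1355\right) = \left(3467 - 1524\right) \left(35 \cdot 35 - 1355\right) = \left(3467 - 1524\right) \left(1225 - 1355\right) = 1943 \left(-130\right) = -252590$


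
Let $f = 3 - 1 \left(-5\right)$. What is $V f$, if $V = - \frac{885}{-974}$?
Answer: $\frac{3540}{487} \approx 7.269$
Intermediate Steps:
$V = \frac{885}{974}$ ($V = \left(-885\right) \left(- \frac{1}{974}\right) = \frac{885}{974} \approx 0.90862$)
$f = 8$ ($f = 3 - -5 = 3 + 5 = 8$)
$V f = \frac{885}{974} \cdot 8 = \frac{3540}{487}$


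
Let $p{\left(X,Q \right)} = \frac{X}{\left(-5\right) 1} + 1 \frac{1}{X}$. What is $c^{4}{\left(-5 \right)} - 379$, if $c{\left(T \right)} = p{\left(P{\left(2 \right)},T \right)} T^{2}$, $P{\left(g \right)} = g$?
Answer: $- \frac{5439}{16} \approx -339.94$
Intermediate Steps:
$p{\left(X,Q \right)} = \frac{1}{X} - \frac{X}{5}$ ($p{\left(X,Q \right)} = \frac{X}{-5} + \frac{1}{X} = X \left(- \frac{1}{5}\right) + \frac{1}{X} = - \frac{X}{5} + \frac{1}{X} = \frac{1}{X} - \frac{X}{5}$)
$c{\left(T \right)} = \frac{T^{2}}{10}$ ($c{\left(T \right)} = \left(\frac{1}{2} - \frac{2}{5}\right) T^{2} = \frac{T^{2}}{10}$)
$c^{4}{\left(-5 \right)} - 379 = \left(\frac{\left(-5\right)^{2}}{10}\right)^{4} - 379 = \left(\frac{1}{10} \cdot 25\right)^{4} - 379 = \left(\frac{5}{2}\right)^{4} - 379 = \frac{625}{16} - 379 = - \frac{5439}{16}$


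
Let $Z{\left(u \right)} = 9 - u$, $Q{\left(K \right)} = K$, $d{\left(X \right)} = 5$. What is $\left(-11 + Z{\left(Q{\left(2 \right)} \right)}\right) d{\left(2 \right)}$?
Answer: $-20$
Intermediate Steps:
$\left(-11 + Z{\left(Q{\left(2 \right)} \right)}\right) d{\left(2 \right)} = \left(-11 + \left(9 - 2\right)\right) 5 = \left(-11 + 7\right) 5 = \left(-4\right) 5 = -20$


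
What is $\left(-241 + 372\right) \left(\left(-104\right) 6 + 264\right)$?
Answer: $-47160$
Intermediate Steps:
$\left(-241 + 372\right) \left(\left(-104\right) 6 + 264\right) = 131 \left(-624 + 264\right) = 131 \left(-360\right) = -47160$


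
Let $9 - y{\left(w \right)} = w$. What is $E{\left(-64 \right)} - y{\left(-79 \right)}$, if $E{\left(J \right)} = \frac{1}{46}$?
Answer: $- \frac{4047}{46} \approx -87.978$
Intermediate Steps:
$y{\left(w \right)} = 9 - w$
$E{\left(J \right)} = \frac{1}{46}$
$E{\left(-64 \right)} - y{\left(-79 \right)} = \frac{1}{46} - \left(9 - -79\right) = \frac{1}{46} - \left(9 + 79\right) = \frac{1}{46} - 88 = - \frac{4047}{46}$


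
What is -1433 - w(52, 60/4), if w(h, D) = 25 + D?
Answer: -1473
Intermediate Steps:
-1433 - w(52, 60/4) = -1433 - (25 + 60/4) = -1433 - (25 + 60*(¼)) = -1433 - (25 + 15) = -1433 - 1*40 = -1433 - 40 = -1473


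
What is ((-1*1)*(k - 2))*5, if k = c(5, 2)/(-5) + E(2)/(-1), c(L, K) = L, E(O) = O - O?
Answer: 15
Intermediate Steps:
E(O) = 0
k = -1 (k = 5/(-5) + 0/(-1) = 5*(-⅕) + 0*(-1) = -1 + 0 = -1)
((-1*1)*(k - 2))*5 = ((-1*1)*(-1 - 2))*5 = -1*(-3)*5 = 3*5 = 15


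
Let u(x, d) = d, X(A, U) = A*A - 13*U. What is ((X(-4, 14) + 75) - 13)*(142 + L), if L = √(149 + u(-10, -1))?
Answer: -14768 - 208*√37 ≈ -16033.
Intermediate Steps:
X(A, U) = A² - 13*U
L = 2*√37 (L = √(149 - 1) = √148 = 2*√37 ≈ 12.166)
((X(-4, 14) + 75) - 13)*(142 + L) = ((((-4)² - 13*14) + 75) - 13)*(142 + 2*√37) = (((16 - 182) + 75) - 13)*(142 + 2*√37) = ((-166 + 75) - 13)*(142 + 2*√37) = (-91 - 13)*(142 + 2*√37) = -104*(142 + 2*√37) = -14768 - 208*√37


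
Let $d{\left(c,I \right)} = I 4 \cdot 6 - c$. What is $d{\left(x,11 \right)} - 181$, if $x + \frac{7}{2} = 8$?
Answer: $\frac{157}{2} \approx 78.5$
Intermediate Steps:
$x = \frac{9}{2}$ ($x = - \frac{7}{2} + 8 = \frac{9}{2} \approx 4.5$)
$d{\left(c,I \right)} = - c + 24 I$ ($d{\left(c,I \right)} = 4 I 6 - c = 24 I - c = - c + 24 I$)
$d{\left(x,11 \right)} - 181 = \left(\left(-1\right) \frac{9}{2} + 24 \cdot 11\right) - 181 = \left(- \frac{9}{2} + 264\right) - 181 = \frac{519}{2} - 181 = \frac{157}{2}$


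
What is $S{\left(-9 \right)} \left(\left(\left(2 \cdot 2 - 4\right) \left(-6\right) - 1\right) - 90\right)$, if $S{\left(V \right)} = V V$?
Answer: $-7371$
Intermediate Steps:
$S{\left(V \right)} = V^{2}$
$S{\left(-9 \right)} \left(\left(\left(2 \cdot 2 - 4\right) \left(-6\right) - 1\right) - 90\right) = \left(-9\right)^{2} \left(\left(\left(2 \cdot 2 - 4\right) \left(-6\right) - 1\right) - 90\right) = 81 \left(\left(\left(4 - 4\right) \left(-6\right) - 1\right) - 90\right) = 81 \left(\left(0 \left(-6\right) - 1\right) - 90\right) = 81 \left(\left(0 - 1\right) - 90\right) = 81 \left(-1 - 90\right) = 81 \left(-91\right) = -7371$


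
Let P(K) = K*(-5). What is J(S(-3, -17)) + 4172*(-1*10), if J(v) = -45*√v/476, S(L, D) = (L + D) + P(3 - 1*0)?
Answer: -41720 - 45*I*√35/476 ≈ -41720.0 - 0.55929*I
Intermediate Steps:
P(K) = -5*K
S(L, D) = -15 + D + L (S(L, D) = (L + D) - 5*(3 - 1*0) = (D + L) - 5*(3 + 0) = (D + L) - 5*3 = (D + L) - 15 = -15 + D + L)
J(v) = -45*√v/476 (J(v) = -45*√v*(1/476) = -45*√v/476)
J(S(-3, -17)) + 4172*(-1*10) = -45*√(-15 - 17 - 3)/476 + 4172*(-1*10) = -45*I*√35/476 + 4172*(-10) = -45*I*√35/476 - 41720 = -41720 - 45*I*√35/476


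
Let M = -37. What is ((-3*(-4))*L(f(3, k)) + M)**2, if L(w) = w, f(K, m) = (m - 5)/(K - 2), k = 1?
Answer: 7225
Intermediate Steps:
f(K, m) = (-5 + m)/(-2 + K)
((-3*(-4))*L(f(3, k)) + M)**2 = ((-3*(-4))*((-5 + 1)/(-2 + 3)) - 37)**2 = (12*(-4/1) - 37)**2 = (12*(1*(-4)) - 37)**2 = (12*(-4) - 37)**2 = (-48 - 37)**2 = (-85)**2 = 7225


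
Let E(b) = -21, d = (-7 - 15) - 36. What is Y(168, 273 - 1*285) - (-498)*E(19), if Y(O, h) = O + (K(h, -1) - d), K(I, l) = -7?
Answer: -10239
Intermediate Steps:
d = -58 (d = -22 - 36 = -58)
Y(O, h) = 51 + O (Y(O, h) = O + (-7 - 1*(-58)) = O + (-7 + 58) = O + 51 = 51 + O)
Y(168, 273 - 1*285) - (-498)*E(19) = (51 + 168) - (-498)*(-21) = 219 - 1*10458 = 219 - 10458 = -10239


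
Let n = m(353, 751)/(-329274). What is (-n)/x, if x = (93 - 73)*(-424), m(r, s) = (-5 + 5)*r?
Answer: 0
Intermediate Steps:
m(r, s) = 0 (m(r, s) = 0*r = 0)
n = 0 (n = 0/(-329274) = 0*(-1/329274) = 0)
x = -8480 (x = 20*(-424) = -8480)
(-n)/x = -1*0/(-8480) = 0*(-1/8480) = 0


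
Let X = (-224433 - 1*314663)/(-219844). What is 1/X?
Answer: 54961/134774 ≈ 0.40780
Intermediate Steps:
X = 134774/54961 (X = (-224433 - 314663)*(-1/219844) = -539096*(-1/219844) = 134774/54961 ≈ 2.4522)
1/X = 1/(134774/54961) = 54961/134774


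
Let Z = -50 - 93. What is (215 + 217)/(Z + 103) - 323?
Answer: -1669/5 ≈ -333.80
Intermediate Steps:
Z = -143
(215 + 217)/(Z + 103) - 323 = (215 + 217)/(-143 + 103) - 323 = 432/(-40) - 323 = 432*(-1/40) - 323 = -54/5 - 323 = -1669/5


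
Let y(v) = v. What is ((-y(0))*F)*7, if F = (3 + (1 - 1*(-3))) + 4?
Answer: 0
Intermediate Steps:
F = 11 (F = (3 + (1 + 3)) + 4 = (3 + 4) + 4 = 7 + 4 = 11)
((-y(0))*F)*7 = (-1*0*11)*7 = (0*11)*7 = 0*7 = 0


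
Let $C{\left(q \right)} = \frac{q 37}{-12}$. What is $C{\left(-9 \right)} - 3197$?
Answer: $- \frac{12677}{4} \approx -3169.3$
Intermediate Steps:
$C{\left(q \right)} = - \frac{37 q}{12}$ ($C{\left(q \right)} = 37 q \left(- \frac{1}{12}\right) = - \frac{37 q}{12}$)
$C{\left(-9 \right)} - 3197 = \left(- \frac{37}{12}\right) \left(-9\right) - 3197 = \frac{111}{4} - 3197 = - \frac{12677}{4}$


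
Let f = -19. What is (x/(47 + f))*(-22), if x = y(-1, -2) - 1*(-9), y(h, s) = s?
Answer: -11/2 ≈ -5.5000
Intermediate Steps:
x = 7 (x = -2 - 1*(-9) = -2 + 9 = 7)
(x/(47 + f))*(-22) = (7/(47 - 19))*(-22) = (7/28)*(-22) = ((1/28)*7)*(-22) = (¼)*(-22) = -11/2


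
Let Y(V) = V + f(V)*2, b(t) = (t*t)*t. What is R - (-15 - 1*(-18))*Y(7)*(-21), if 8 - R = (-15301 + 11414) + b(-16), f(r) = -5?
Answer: 7802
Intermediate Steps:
b(t) = t³ (b(t) = t²*t = t³)
R = 7991 (R = 8 - ((-15301 + 11414) + (-16)³) = 8 - (-3887 - 4096) = 8 - 1*(-7983) = 8 + 7983 = 7991)
Y(V) = -10 + V (Y(V) = V - 5*2 = V - 10 = -10 + V)
R - (-15 - 1*(-18))*Y(7)*(-21) = 7991 - (-15 - 1*(-18))*(-10 + 7)*(-21) = 7991 - (-15 + 18)*(-3)*(-21) = 7991 - 3*(-3)*(-21) = 7991 - (-9)*(-21) = 7991 - 1*189 = 7991 - 189 = 7802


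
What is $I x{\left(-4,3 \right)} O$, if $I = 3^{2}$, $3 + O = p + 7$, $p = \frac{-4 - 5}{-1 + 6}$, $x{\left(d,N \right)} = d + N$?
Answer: $- \frac{99}{5} \approx -19.8$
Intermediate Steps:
$x{\left(d,N \right)} = N + d$
$p = - \frac{9}{5} \approx -1.8$
$O = \frac{11}{5}$ ($O = -3 + \left(- \frac{9}{5} + 7\right) = -3 + \frac{26}{5} = \frac{11}{5} \approx 2.2$)
$I = 9$
$I x{\left(-4,3 \right)} O = 9 \left(3 - 4\right) \frac{11}{5} = 9 \left(-1\right) \frac{11}{5} = \left(-9\right) \frac{11}{5} = - \frac{99}{5}$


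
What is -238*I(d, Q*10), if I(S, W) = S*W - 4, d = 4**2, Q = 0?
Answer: 952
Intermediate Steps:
d = 16
I(S, W) = -4 + S*W
-238*I(d, Q*10) = -238*(-4 + 16*(0*10)) = -238*(-4 + 16*0) = -238*(-4 + 0) = -238*(-4) = 952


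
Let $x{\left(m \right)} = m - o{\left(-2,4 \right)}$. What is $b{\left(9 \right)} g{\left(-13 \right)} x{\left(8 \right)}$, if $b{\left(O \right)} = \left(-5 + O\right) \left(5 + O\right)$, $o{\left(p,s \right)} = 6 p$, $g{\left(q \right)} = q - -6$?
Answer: $-7840$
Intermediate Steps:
$g{\left(q \right)} = 6 + q$ ($g{\left(q \right)} = q + 6 = 6 + q$)
$x{\left(m \right)} = 12 + m$ ($x{\left(m \right)} = m - 6 \left(-2\right) = m - -12 = m + 12 = 12 + m$)
$b{\left(9 \right)} g{\left(-13 \right)} x{\left(8 \right)} = \left(-25 + 9^{2}\right) \left(6 - 13\right) \left(12 + 8\right) = \left(-25 + 81\right) \left(-7\right) 20 = 56 \left(-7\right) 20 = \left(-392\right) 20 = -7840$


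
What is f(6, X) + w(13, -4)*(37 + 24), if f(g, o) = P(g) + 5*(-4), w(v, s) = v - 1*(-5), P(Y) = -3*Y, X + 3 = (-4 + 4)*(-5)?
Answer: 1060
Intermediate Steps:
X = -3 (X = -3 + (-4 + 4)*(-5) = -3 + 0*(-5) = -3 + 0 = -3)
w(v, s) = 5 + v (w(v, s) = v + 5 = 5 + v)
f(g, o) = -20 - 3*g (f(g, o) = -3*g + 5*(-4) = -3*g - 20 = -20 - 3*g)
f(6, X) + w(13, -4)*(37 + 24) = (-20 - 3*6) + (5 + 13)*(37 + 24) = (-20 - 18) + 18*61 = -38 + 1098 = 1060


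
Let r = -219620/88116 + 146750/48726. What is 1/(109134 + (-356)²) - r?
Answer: -21914295236891/42196555447830 ≈ -0.51934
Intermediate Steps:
r = 92909120/178897509 (r = -219620*1/88116 + 146750*(1/48726) = -54905/22029 + 73375/24363 = 92909120/178897509 ≈ 0.51934)
1/(109134 + (-356)²) - r = 1/(109134 + (-356)²) - 1*92909120/178897509 = 1/(109134 + 126736) - 92909120/178897509 = 1/235870 - 92909120/178897509 = -21914295236891/42196555447830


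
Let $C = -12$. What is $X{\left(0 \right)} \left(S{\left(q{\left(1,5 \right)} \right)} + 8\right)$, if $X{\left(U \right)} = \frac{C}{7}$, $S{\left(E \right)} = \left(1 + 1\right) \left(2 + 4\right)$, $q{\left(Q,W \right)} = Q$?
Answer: $- \frac{240}{7} \approx -34.286$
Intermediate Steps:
$S{\left(E \right)} = 12$ ($S{\left(E \right)} = 2 \cdot 6 = 12$)
$X{\left(U \right)} = - \frac{12}{7}$
$X{\left(0 \right)} \left(S{\left(q{\left(1,5 \right)} \right)} + 8\right) = - \frac{12 \left(12 + 8\right)}{7} = \left(- \frac{12}{7}\right) 20 = - \frac{240}{7}$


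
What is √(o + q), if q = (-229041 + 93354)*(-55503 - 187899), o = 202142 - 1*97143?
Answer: √33026592173 ≈ 1.8173e+5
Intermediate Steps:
o = 104999 (o = 202142 - 97143 = 104999)
q = 33026487174 (q = -135687*(-243402) = 33026487174)
√(o + q) = √(104999 + 33026487174) = √33026592173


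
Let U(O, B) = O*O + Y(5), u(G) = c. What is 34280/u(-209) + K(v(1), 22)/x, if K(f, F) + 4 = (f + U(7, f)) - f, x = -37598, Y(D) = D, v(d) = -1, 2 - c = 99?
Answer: -644432145/1823503 ≈ -353.40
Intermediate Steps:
c = -97 (c = 2 - 1*99 = 2 - 99 = -97)
u(G) = -97
U(O, B) = 5 + O**2 (U(O, B) = O*O + 5 = O**2 + 5 = 5 + O**2)
K(f, F) = 50 (K(f, F) = -4 + ((f + (5 + 7**2)) - f) = -4 + ((f + (5 + 49)) - f) = -4 + ((f + 54) - f) = -4 + ((54 + f) - f) = -4 + 54 = 50)
34280/u(-209) + K(v(1), 22)/x = 34280/(-97) + 50/(-37598) = 34280*(-1/97) + 50*(-1/37598) = -34280/97 - 25/18799 = -644432145/1823503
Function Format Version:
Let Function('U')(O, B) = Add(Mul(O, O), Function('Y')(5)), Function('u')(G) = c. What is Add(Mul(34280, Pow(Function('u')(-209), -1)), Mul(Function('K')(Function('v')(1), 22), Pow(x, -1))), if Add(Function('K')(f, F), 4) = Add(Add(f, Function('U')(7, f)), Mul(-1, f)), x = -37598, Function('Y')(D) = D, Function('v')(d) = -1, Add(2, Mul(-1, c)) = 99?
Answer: Rational(-644432145, 1823503) ≈ -353.40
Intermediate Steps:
c = -97 (c = Add(2, Mul(-1, 99)) = Add(2, -99) = -97)
Function('u')(G) = -97
Function('U')(O, B) = Add(5, Pow(O, 2)) (Function('U')(O, B) = Add(Mul(O, O), 5) = Add(Pow(O, 2), 5) = Add(5, Pow(O, 2)))
Function('K')(f, F) = 50 (Function('K')(f, F) = Add(-4, Add(Add(f, Add(5, Pow(7, 2))), Mul(-1, f))) = Add(-4, Add(Add(f, Add(5, 49)), Mul(-1, f))) = Add(-4, Add(Add(f, 54), Mul(-1, f))) = Add(-4, Add(Add(54, f), Mul(-1, f))) = Add(-4, 54) = 50)
Add(Mul(34280, Pow(Function('u')(-209), -1)), Mul(Function('K')(Function('v')(1), 22), Pow(x, -1))) = Add(Mul(34280, Pow(-97, -1)), Mul(50, Pow(-37598, -1))) = Add(Mul(34280, Rational(-1, 97)), Mul(50, Rational(-1, 37598))) = Add(Rational(-34280, 97), Rational(-25, 18799)) = Rational(-644432145, 1823503)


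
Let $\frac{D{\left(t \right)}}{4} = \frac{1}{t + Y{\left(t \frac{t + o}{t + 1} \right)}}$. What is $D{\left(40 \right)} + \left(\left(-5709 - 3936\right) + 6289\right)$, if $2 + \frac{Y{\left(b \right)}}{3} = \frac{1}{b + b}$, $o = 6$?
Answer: $- \frac{420300788}{125243} \approx -3355.9$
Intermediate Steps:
$Y{\left(b \right)} = -6 + \frac{3}{2 b}$ ($Y{\left(b \right)} = -6 + \frac{3}{b + b} = -6 + \frac{3}{2 b}$)
$D{\left(t \right)} = \frac{4}{-6 + t + \frac{3 \left(1 + t\right)}{2 t \left(6 + t\right)}}$ ($D{\left(t \right)} = \frac{4}{t - \left(6 - \frac{3}{2 t \frac{t + 6}{t + 1}}\right)} = \frac{4}{t - \left(6 - \frac{3}{2 t \frac{6 + t}{1 + t}}\right)} = \frac{4}{t - \left(6 - \frac{3}{2 \frac{t \left(6 + t\right)}{1 + t}}\right)} = \frac{4}{t - \left(6 - \frac{3 \frac{1 + t}{t \left(6 + t\right)}}{2}\right)} = \frac{4}{t - \left(6 - \frac{3 \left(1 + t\right)}{2 t \left(6 + t\right)}\right)} = \frac{4}{-6 + t + \frac{3 \left(1 + t\right)}{2 t \left(6 + t\right)}}$)
$D{\left(40 \right)} + \left(\left(-5709 - 3936\right) + 6289\right) = 8 \cdot 40 \frac{1}{3 - 2760 + 2 \cdot 40^{3}} \left(6 + 40\right) + \left(\left(-5709 - 3936\right) + 6289\right) = 8 \cdot 40 \frac{1}{3 - 2760 + 2 \cdot 64000} \cdot 46 + \left(-9645 + 6289\right) = 8 \cdot 40 \frac{1}{3 - 2760 + 128000} \cdot 46 - 3356 = 8 \cdot 40 \cdot \frac{1}{125243} \cdot 46 - 3356 = \frac{14720}{125243} - 3356 = - \frac{420300788}{125243}$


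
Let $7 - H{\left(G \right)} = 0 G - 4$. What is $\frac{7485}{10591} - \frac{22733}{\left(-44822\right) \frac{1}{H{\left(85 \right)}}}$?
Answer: $\frac{2983909903}{474709802} \approx 6.2858$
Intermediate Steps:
$H{\left(G \right)} = 11$ ($H{\left(G \right)} = 7 - \left(0 G - 4\right) = 7 - \left(0 - 4\right) = 7 - -4 = 7 + 4 = 11$)
$\frac{7485}{10591} - \frac{22733}{\left(-44822\right) \frac{1}{H{\left(85 \right)}}} = \frac{7485}{10591} - \frac{22733}{\left(-44822\right) \frac{1}{11}} = 7485 \cdot \frac{1}{10591} - \frac{22733}{\left(-44822\right) \frac{1}{11}} = \frac{7485}{10591} - \frac{22733}{- \frac{44822}{11}} = \frac{7485}{10591} - - \frac{250063}{44822} = \frac{7485}{10591} + \frac{250063}{44822} = \frac{2983909903}{474709802}$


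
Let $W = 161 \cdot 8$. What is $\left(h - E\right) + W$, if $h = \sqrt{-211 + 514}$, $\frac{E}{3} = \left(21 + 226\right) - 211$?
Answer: $1180 + \sqrt{303} \approx 1197.4$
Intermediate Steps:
$E = 108$ ($E = 3 \left(\left(21 + 226\right) - 211\right) = 3 \left(247 - 211\right) = 3 \cdot 36 = 108$)
$h = \sqrt{303} \approx 17.407$
$W = 1288$
$\left(h - E\right) + W = \left(\sqrt{303} - 108\right) + 1288 = \left(-108 + \sqrt{303}\right) + 1288 = 1180 + \sqrt{303}$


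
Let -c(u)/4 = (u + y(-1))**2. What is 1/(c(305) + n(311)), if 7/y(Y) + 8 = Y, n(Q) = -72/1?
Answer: -81/29992408 ≈ -2.7007e-6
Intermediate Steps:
n(Q) = -72
y(Y) = 7/(-8 + Y)
c(u) = -4*(-7/9 + u)**2 (c(u) = -4*(u + 7/(-8 - 1))**2 = -4*(u + 7/(-9))**2 = -4*(u + 7*(-1/9))**2 = -4*(u - 7/9)**2 = -4*(-7/9 + u)**2)
1/(c(305) + n(311)) = 1/(-4*(-7 + 9*305)**2/81 - 72) = 1/(-4*(-7 + 2745)**2/81 - 72) = 1/(-4/81*2738**2 - 72) = 1/(-4/81*7496644 - 72) = 1/(-29986576/81 - 72) = 1/(-29992408/81) = -81/29992408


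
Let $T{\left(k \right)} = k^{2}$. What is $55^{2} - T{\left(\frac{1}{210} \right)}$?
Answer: $\frac{133402499}{44100} \approx 3025.0$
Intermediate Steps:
$55^{2} - T{\left(\frac{1}{210} \right)} = 55^{2} - \left(\frac{1}{210}\right)^{2} = 3025 - \left(\frac{1}{210}\right)^{2} = 3025 - \frac{1}{44100} = \frac{133402499}{44100}$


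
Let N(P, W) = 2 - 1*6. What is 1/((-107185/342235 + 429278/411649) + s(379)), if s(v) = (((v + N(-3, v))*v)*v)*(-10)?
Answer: -28176139103/15177182967794314597 ≈ -1.8565e-9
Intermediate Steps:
N(P, W) = -4 (N(P, W) = 2 - 6 = -4)
s(v) = -10*v²*(-4 + v) (s(v) = (((v - 4)*v)*v)*(-10) = (((-4 + v)*v)*v)*(-10) = ((v*(-4 + v))*v)*(-10) = (v²*(-4 + v))*(-10) = -10*v²*(-4 + v))
1/((-107185/342235 + 429278/411649) + s(379)) = 1/((-107185/342235 + 429278/411649) + 10*379²*(4 - 1*379)) = 1/((-107185*1/342235 + 429278*(1/411649)) + 10*143641*(4 - 379)) = 1/((-21437/68447 + 429278/411649) + 10*143641*(-375)) = 1/(20558271653/28176139103 - 538653750) = 1/(-15177182967794314597/28176139103) = -28176139103/15177182967794314597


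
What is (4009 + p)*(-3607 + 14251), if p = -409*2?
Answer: 33965004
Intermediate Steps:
p = -818
(4009 + p)*(-3607 + 14251) = (4009 - 818)*(-3607 + 14251) = 3191*10644 = 33965004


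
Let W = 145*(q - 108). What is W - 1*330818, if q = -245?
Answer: -382003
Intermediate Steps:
W = -51185 (W = 145*(-245 - 108) = 145*(-353) = -51185)
W - 1*330818 = -51185 - 1*330818 = -51185 - 330818 = -382003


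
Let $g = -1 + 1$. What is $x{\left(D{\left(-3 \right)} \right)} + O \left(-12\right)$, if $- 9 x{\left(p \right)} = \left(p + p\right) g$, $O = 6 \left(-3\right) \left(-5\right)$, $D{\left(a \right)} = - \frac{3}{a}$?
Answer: $-1080$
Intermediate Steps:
$g = 0$
$O = 90$ ($O = \left(-18\right) \left(-5\right) = 90$)
$x{\left(p \right)} = 0$ ($x{\left(p \right)} = - \frac{\left(p + p\right) 0}{9} = - \frac{2 p 0}{9} = \left(- \frac{1}{9}\right) 0 = 0$)
$x{\left(D{\left(-3 \right)} \right)} + O \left(-12\right) = 0 + 90 \left(-12\right) = 0 - 1080 = -1080$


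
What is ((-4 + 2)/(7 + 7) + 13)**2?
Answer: 8100/49 ≈ 165.31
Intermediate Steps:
((-4 + 2)/(7 + 7) + 13)**2 = (-2/14 + 13)**2 = (-2*1/14 + 13)**2 = (-1/7 + 13)**2 = (90/7)**2 = 8100/49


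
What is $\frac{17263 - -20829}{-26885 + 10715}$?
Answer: $- \frac{19046}{8085} \approx -2.3557$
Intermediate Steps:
$\frac{17263 - -20829}{-26885 + 10715} = \frac{17263 + 20829}{-16170} = 38092 \left(- \frac{1}{16170}\right) = - \frac{19046}{8085}$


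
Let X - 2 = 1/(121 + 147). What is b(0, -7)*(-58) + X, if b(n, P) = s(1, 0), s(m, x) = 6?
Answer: -92727/268 ≈ -346.00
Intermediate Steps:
X = 537/268 (X = 2 + 1/(121 + 147) = 2 + 1/268 = 537/268 ≈ 2.0037)
b(n, P) = 6
b(0, -7)*(-58) + X = 6*(-58) + 537/268 = -348 + 537/268 = -92727/268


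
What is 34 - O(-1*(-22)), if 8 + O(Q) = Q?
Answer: 20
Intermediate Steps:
O(Q) = -8 + Q
34 - O(-1*(-22)) = 34 - (-8 - 1*(-22)) = 34 - (-8 + 22) = 34 - 1*14 = 34 - 14 = 20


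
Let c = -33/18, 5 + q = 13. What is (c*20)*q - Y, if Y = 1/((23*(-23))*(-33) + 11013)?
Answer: -8351201/28470 ≈ -293.33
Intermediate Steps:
q = 8 (q = -5 + 13 = 8)
c = -11/6 (c = -33*1/18 = -11/6 ≈ -1.8333)
Y = 1/28470 (Y = 1/(-529*(-33) + 11013) = 1/(17457 + 11013) = 1/28470 ≈ 3.5125e-5)
(c*20)*q - Y = -11/6*20*8 - 1*1/28470 = -110/3*8 - 1/28470 = -880/3 - 1/28470 = -8351201/28470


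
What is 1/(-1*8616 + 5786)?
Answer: -1/2830 ≈ -0.00035336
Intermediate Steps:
1/(-1*8616 + 5786) = 1/(-8616 + 5786) = 1/(-2830) = -1/2830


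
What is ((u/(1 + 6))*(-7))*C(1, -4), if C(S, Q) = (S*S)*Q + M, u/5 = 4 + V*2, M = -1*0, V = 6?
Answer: 320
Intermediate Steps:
M = 0
u = 80 (u = 5*(4 + 6*2) = 5*(4 + 12) = 5*16 = 80)
C(S, Q) = Q*S² (C(S, Q) = (S*S)*Q + 0 = S²*Q + 0 = Q*S² + 0 = Q*S²)
((u/(1 + 6))*(-7))*C(1, -4) = ((80/(1 + 6))*(-7))*(-4*1²) = ((80/7)*(-7))*(-4*1) = ((80*(⅐))*(-7))*(-4) = ((80/7)*(-7))*(-4) = -80*(-4) = 320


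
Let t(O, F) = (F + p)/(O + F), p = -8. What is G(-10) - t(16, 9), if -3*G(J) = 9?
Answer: -76/25 ≈ -3.0400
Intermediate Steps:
G(J) = -3 (G(J) = -1/3*9 = -3)
t(O, F) = (-8 + F)/(F + O) (t(O, F) = (F - 8)/(O + F) = (-8 + F)/(F + O))
G(-10) - t(16, 9) = -3 - (-8 + 9)/(9 + 16) = -3 - 1/25 = -76/25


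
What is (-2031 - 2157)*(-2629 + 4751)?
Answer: -8886936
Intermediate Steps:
(-2031 - 2157)*(-2629 + 4751) = -4188*2122 = -8886936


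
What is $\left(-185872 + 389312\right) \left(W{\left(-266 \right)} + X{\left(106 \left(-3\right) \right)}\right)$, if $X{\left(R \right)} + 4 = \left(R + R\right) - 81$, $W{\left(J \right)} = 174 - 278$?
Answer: $-167838000$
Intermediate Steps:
$W{\left(J \right)} = -104$
$X{\left(R \right)} = -85 + 2 R$ ($X{\left(R \right)} = -4 + \left(\left(R + R\right) - 81\right) = -4 + \left(2 R - 81\right) = -4 + \left(-81 + 2 R\right) = -85 + 2 R$)
$\left(-185872 + 389312\right) \left(W{\left(-266 \right)} + X{\left(106 \left(-3\right) \right)}\right) = \left(-185872 + 389312\right) \left(-104 + \left(-85 + 2 \cdot 106 \left(-3\right)\right)\right) = 203440 \left(-104 + \left(-85 + 2 \left(-318\right)\right)\right) = 203440 \left(-104 - 721\right) = 203440 \left(-825\right) = -167838000$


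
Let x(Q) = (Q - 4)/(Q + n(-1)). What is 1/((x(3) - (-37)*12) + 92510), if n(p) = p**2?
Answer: 4/371815 ≈ 1.0758e-5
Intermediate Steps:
x(Q) = (-4 + Q)/(1 + Q) (x(Q) = (Q - 4)/(Q + (-1)**2) = (-4 + Q)/(Q + 1) = (-4 + Q)/(1 + Q))
1/((x(3) - (-37)*12) + 92510) = 1/(((-4 + 3)/(1 + 3) - (-37)*12) + 92510) = 1/((-1/4 - 37*(-12)) + 92510) = 1/(((1/4)*(-1) + 444) + 92510) = 1/((-1/4 + 444) + 92510) = 1/(1775/4 + 92510) = 1/(371815/4) = 4/371815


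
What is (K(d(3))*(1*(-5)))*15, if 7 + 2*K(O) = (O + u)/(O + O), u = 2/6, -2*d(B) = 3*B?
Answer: 8825/36 ≈ 245.14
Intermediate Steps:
d(B) = -3*B/2
u = 1/3 (u = 2*(1/6) = 1/3 ≈ 0.33333)
K(O) = -7/2 + (1/3 + O)/(4*O) (K(O) = -7/2 + ((O + 1/3)/(O + O))/2 = -7/2 + ((1/3 + O)/((2*O)))/2 = -7/2 + ((1/3 + O)*(1/(2*O)))/2 = -7/2 + ((1/3 + O)/(2*O))/2 = -7/2 + (1/3 + O)/(4*O))
(K(d(3))*(1*(-5)))*15 = (((1 - (-117)*3/2)/(12*((-3/2*3))))*(1*(-5)))*15 = (((1 - 39*(-9/2))/(12*(-9/2)))*(-5))*15 = (((1/12)*(-2/9)*(1 + 351/2))*(-5))*15 = (((1/12)*(-2/9)*(353/2))*(-5))*15 = -353/108*(-5)*15 = (1765/108)*15 = 8825/36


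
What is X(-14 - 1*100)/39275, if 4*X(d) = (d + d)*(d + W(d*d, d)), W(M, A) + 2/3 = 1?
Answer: 6479/39275 ≈ 0.16496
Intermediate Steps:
W(M, A) = ⅓ (W(M, A) = -⅔ + 1 = ⅓)
X(d) = d*(⅓ + d)/2 (X(d) = ((d + d)*(d + ⅓))/4 = ((2*d)*(⅓ + d))/4 = (2*d*(⅓ + d))/4 = d*(⅓ + d)/2)
X(-14 - 1*100)/39275 = ((-14 - 1*100)*(1 + 3*(-14 - 1*100))/6)/39275 = ((-14 - 100)*(1 + 3*(-14 - 100))/6)*(1/39275) = ((⅙)*(-114)*(1 + 3*(-114)))*(1/39275) = ((⅙)*(-114)*(1 - 342))*(1/39275) = ((⅙)*(-114)*(-341))*(1/39275) = 6479*(1/39275) = 6479/39275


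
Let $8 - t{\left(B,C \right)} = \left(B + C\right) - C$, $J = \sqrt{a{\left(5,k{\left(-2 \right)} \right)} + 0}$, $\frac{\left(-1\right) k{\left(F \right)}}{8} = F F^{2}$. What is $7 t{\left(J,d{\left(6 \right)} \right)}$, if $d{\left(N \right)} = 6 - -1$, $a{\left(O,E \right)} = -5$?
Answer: $56 - 7 i \sqrt{5} \approx 56.0 - 15.652 i$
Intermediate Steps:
$k{\left(F \right)} = - 8 F^{3}$ ($k{\left(F \right)} = - 8 F F^{2} = - 8 F^{3}$)
$J = i \sqrt{5}$ ($J = \sqrt{-5 + 0} = \sqrt{-5} = i \sqrt{5} \approx 2.2361 i$)
$d{\left(N \right)} = 7$ ($d{\left(N \right)} = 6 + 1 = 7$)
$t{\left(B,C \right)} = 8 - B$ ($t{\left(B,C \right)} = 8 - \left(\left(B + C\right) - C\right) = 8 - B$)
$7 t{\left(J,d{\left(6 \right)} \right)} = 7 \left(8 - i \sqrt{5}\right) = 56 - 7 i \sqrt{5}$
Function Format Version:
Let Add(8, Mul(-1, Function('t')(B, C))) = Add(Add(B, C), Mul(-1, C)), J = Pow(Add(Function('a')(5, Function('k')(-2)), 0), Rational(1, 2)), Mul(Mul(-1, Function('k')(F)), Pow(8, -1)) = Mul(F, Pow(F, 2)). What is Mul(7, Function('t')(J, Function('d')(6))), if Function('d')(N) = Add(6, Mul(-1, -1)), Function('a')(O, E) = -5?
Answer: Add(56, Mul(-7, I, Pow(5, Rational(1, 2)))) ≈ Add(56.000, Mul(-15.652, I))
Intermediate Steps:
Function('k')(F) = Mul(-8, Pow(F, 3)) (Function('k')(F) = Mul(-8, Mul(F, Pow(F, 2))) = Mul(-8, Pow(F, 3)))
J = Mul(I, Pow(5, Rational(1, 2))) (J = Pow(Add(-5, 0), Rational(1, 2)) = Pow(-5, Rational(1, 2)) = Mul(I, Pow(5, Rational(1, 2))) ≈ Mul(2.2361, I))
Function('d')(N) = 7 (Function('d')(N) = Add(6, 1) = 7)
Function('t')(B, C) = Add(8, Mul(-1, B)) (Function('t')(B, C) = Add(8, Mul(-1, Add(Add(B, C), Mul(-1, C)))) = Add(8, Mul(-1, B)))
Mul(7, Function('t')(J, Function('d')(6))) = Mul(7, Add(8, Mul(-1, Mul(I, Pow(5, Rational(1, 2)))))) = Mul(7, Add(8, Mul(-1, I, Pow(5, Rational(1, 2))))) = Add(56, Mul(-7, I, Pow(5, Rational(1, 2))))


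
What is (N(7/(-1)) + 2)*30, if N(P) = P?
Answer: -150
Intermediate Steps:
(N(7/(-1)) + 2)*30 = (7/(-1) + 2)*30 = (7*(-1) + 2)*30 = (-7 + 2)*30 = -5*30 = -150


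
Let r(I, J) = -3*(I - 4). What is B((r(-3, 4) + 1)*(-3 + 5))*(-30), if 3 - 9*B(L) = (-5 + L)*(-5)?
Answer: -660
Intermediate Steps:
r(I, J) = 12 - 3*I (r(I, J) = -3*(-4 + I) = 12 - 3*I)
B(L) = -22/9 + 5*L/9 (B(L) = ⅓ - (-5 + L)*(-5)/9 = ⅓ - (25 - 5*L)/9 = ⅓ + (-25/9 + 5*L/9) = -22/9 + 5*L/9)
B((r(-3, 4) + 1)*(-3 + 5))*(-30) = (-22/9 + 5*(((12 - 3*(-3)) + 1)*(-3 + 5))/9)*(-30) = (-22/9 + 5*(((12 + 9) + 1)*2)/9)*(-30) = (-22/9 + 5*((21 + 1)*2)/9)*(-30) = (-22/9 + 5*(22*2)/9)*(-30) = (-22/9 + (5/9)*44)*(-30) = (-22/9 + 220/9)*(-30) = 22*(-30) = -660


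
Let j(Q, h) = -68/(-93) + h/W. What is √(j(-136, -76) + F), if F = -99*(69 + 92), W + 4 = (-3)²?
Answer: I*√3449538795/465 ≈ 126.31*I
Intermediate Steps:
W = 5 (W = -4 + (-3)² = -4 + 9 = 5)
F = -15939 (F = -99*161 = -15939)
j(Q, h) = 68/93 + h/5 (j(Q, h) = -68/(-93) + h/5 = -68*(-1/93) + h*(⅕) = 68/93 + h/5)
√(j(-136, -76) + F) = √((68/93 + (⅕)*(-76)) - 15939) = √((68/93 - 76/5) - 15939) = √(-6728/465 - 15939) = √(-7418363/465) = I*√3449538795/465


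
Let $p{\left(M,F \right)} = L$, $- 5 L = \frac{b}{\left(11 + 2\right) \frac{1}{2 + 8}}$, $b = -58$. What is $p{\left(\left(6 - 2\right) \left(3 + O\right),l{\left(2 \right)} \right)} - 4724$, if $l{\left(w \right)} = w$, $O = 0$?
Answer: $- \frac{61296}{13} \approx -4715.1$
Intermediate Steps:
$L = \frac{116}{13}$ ($L = - \frac{\left(-58\right) \frac{1}{\left(11 + 2\right) \frac{1}{2 + 8}}}{5} = - \frac{\left(-58\right) \frac{1}{13 \cdot \frac{1}{10}}}{5} = - \frac{\left(-58\right) \frac{1}{\frac{13}{10}}}{5} = - \frac{\left(-58\right) \frac{10}{13}}{5} = \left(- \frac{1}{5}\right) \left(- \frac{580}{13}\right) = \frac{116}{13} \approx 8.9231$)
$p{\left(M,F \right)} = \frac{116}{13}$
$p{\left(\left(6 - 2\right) \left(3 + O\right),l{\left(2 \right)} \right)} - 4724 = \frac{116}{13} - 4724 = - \frac{61296}{13}$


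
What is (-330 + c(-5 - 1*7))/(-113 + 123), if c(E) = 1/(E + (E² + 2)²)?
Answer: -7030319/213040 ≈ -33.000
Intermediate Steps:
c(E) = 1/(E + (2 + E²)²)
(-330 + c(-5 - 1*7))/(-113 + 123) = (-330 + 1/((-5 - 1*7) + (2 + (-5 - 1*7)²)²))/(-113 + 123) = (-330 + 1/((-5 - 7) + (2 + (-5 - 7)²)²))/10 = (-330 + 1/(-12 + (2 + (-12)²)²))*(⅒) = (-330 + 1/(-12 + (2 + 144)²))*(⅒) = (-330 + 1/(-12 + 146²))*(⅒) = (-330 + 1/(-12 + 21316))*(⅒) = (-330 + 1/21304)*(⅒) = -7030319/21304*⅒ = -7030319/213040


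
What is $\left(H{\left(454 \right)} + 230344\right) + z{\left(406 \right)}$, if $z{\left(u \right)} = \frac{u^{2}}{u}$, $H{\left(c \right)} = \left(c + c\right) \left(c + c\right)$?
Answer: $1055214$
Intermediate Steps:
$H{\left(c \right)} = 4 c^{2}$ ($H{\left(c \right)} = 2 c 2 c = 4 c^{2}$)
$z{\left(u \right)} = u$
$\left(H{\left(454 \right)} + 230344\right) + z{\left(406 \right)} = \left(4 \cdot 454^{2} + 230344\right) + 406 = \left(4 \cdot 206116 + 230344\right) + 406 = \left(824464 + 230344\right) + 406 = 1054808 + 406 = 1055214$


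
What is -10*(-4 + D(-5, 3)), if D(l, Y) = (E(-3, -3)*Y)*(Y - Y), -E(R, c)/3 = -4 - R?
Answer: 40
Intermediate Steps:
E(R, c) = 12 + 3*R (E(R, c) = -3*(-4 - R) = 12 + 3*R)
D(l, Y) = 0 (D(l, Y) = ((12 + 3*(-3))*Y)*(Y - Y) = ((12 - 9)*Y)*0 = (3*Y)*0 = 0)
-10*(-4 + D(-5, 3)) = -10*(-4 + 0) = -10*(-4) = 40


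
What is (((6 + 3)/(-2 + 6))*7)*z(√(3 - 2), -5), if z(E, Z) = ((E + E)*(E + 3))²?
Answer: 1008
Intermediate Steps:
z(E, Z) = 4*E²*(3 + E)² (z(E, Z) = ((2*E)*(3 + E))² = (2*E*(3 + E))² = 4*E²*(3 + E)²)
(((6 + 3)/(-2 + 6))*7)*z(√(3 - 2), -5) = (((6 + 3)/(-2 + 6))*7)*(4*(√(3 - 2))²*(3 + √(3 - 2))²) = ((9/4)*7)*(4*(√1)²*(3 + √1)²) = (((¼)*9)*7)*(4*1²*(3 + 1)²) = ((9/4)*7)*(4*1*4²) = 63*(4*1*16)/4 = (63/4)*64 = 1008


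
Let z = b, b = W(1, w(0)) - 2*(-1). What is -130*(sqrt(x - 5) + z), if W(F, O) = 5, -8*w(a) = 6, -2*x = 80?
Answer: -910 - 390*I*sqrt(5) ≈ -910.0 - 872.07*I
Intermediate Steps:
x = -40 (x = -1/2*80 = -40)
w(a) = -3/4 (w(a) = -1/8*6 = -3/4)
b = 7 (b = 5 - 2*(-1) = 5 + 2 = 7)
z = 7
-130*(sqrt(x - 5) + z) = -130*(sqrt(-40 - 5) + 7) = -130*(sqrt(-45) + 7) = -130*(3*I*sqrt(5) + 7) = -130*(7 + 3*I*sqrt(5)) = -910 - 390*I*sqrt(5)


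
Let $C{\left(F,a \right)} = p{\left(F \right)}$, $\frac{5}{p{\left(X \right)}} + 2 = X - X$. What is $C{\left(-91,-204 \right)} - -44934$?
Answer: $\frac{89863}{2} \approx 44932.0$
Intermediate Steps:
$p{\left(X \right)} = - \frac{5}{2}$ ($p{\left(X \right)} = \frac{5}{-2 + \left(X - X\right)} = \frac{5}{-2 + 0} = \frac{5}{-2} = 5 \left(- \frac{1}{2}\right) = - \frac{5}{2}$)
$C{\left(F,a \right)} = - \frac{5}{2}$
$C{\left(-91,-204 \right)} - -44934 = - \frac{5}{2} - -44934 = - \frac{5}{2} + 44934 = \frac{89863}{2}$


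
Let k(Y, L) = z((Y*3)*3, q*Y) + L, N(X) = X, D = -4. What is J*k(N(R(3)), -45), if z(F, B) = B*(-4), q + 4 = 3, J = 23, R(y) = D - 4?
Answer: -1771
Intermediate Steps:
R(y) = -8 (R(y) = -4 - 4 = -8)
q = -1 (q = -4 + 3 = -1)
z(F, B) = -4*B
k(Y, L) = L + 4*Y (k(Y, L) = -(-4)*Y + L = 4*Y + L = L + 4*Y)
J*k(N(R(3)), -45) = 23*(-45 + 4*(-8)) = 23*(-45 - 32) = 23*(-77) = -1771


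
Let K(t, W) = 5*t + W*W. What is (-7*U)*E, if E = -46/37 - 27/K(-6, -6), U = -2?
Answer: -2975/37 ≈ -80.405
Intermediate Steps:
K(t, W) = W**2 + 5*t (K(t, W) = 5*t + W**2 = W**2 + 5*t)
E = -425/74 (E = -46/37 - 27/((-6)**2 + 5*(-6)) = -46*1/37 - 27/(36 - 30) = -46/37 - 27/6 = -46/37 - 27*1/6 = -46/37 - 9/2 = -425/74 ≈ -5.7432)
(-7*U)*E = -7*(-2)*(-425/74) = 14*(-425/74) = -2975/37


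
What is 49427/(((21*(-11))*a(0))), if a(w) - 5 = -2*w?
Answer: -7061/165 ≈ -42.794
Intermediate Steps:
a(w) = 5 - 2*w
49427/(((21*(-11))*a(0))) = 49427/(((21*(-11))*(5 - 2*0))) = 49427/((-231*(5 + 0))) = 49427/((-231*5)) = 49427/(-1155) = 49427*(-1/1155) = -7061/165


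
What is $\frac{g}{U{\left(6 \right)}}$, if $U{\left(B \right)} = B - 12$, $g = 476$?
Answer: $- \frac{238}{3} \approx -79.333$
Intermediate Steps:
$U{\left(B \right)} = -12 + B$ ($U{\left(B \right)} = B - 12 = -12 + B$)
$\frac{g}{U{\left(6 \right)}} = \frac{476}{-12 + 6} = \frac{476}{-6} = 476 \left(- \frac{1}{6}\right) = - \frac{238}{3}$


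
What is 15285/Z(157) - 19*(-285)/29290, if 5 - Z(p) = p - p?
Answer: 17908989/5858 ≈ 3057.2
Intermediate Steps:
Z(p) = 5 (Z(p) = 5 - (p - p) = 5 - 1*0 = 5 + 0 = 5)
15285/Z(157) - 19*(-285)/29290 = 15285/5 - 19*(-285)/29290 = 15285*(⅕) + 5415*(1/29290) = 3057 + 1083/5858 = 17908989/5858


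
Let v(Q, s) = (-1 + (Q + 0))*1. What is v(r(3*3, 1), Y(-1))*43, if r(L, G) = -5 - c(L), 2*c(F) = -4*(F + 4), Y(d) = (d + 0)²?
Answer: 860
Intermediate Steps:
Y(d) = d²
c(F) = -8 - 2*F (c(F) = (-4*(F + 4))/2 = (-4*(4 + F))/2 = (-16 - 4*F)/2 = -8 - 2*F)
r(L, G) = 3 + 2*L (r(L, G) = -5 - (-8 - 2*L) = -5 + (8 + 2*L) = 3 + 2*L)
v(Q, s) = -1 + Q (v(Q, s) = (-1 + Q)*1 = -1 + Q)
v(r(3*3, 1), Y(-1))*43 = (-1 + (3 + 2*(3*3)))*43 = (-1 + (3 + 2*9))*43 = (-1 + (3 + 18))*43 = (-1 + 21)*43 = 20*43 = 860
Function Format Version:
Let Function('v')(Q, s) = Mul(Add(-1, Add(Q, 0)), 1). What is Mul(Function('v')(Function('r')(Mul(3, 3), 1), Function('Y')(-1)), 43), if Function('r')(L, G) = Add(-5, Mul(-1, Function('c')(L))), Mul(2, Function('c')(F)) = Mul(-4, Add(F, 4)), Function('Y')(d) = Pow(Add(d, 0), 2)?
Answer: 860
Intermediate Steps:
Function('Y')(d) = Pow(d, 2)
Function('c')(F) = Add(-8, Mul(-2, F)) (Function('c')(F) = Mul(Rational(1, 2), Mul(-4, Add(F, 4))) = Mul(Rational(1, 2), Mul(-4, Add(4, F))) = Mul(Rational(1, 2), Add(-16, Mul(-4, F))) = Add(-8, Mul(-2, F)))
Function('r')(L, G) = Add(3, Mul(2, L)) (Function('r')(L, G) = Add(-5, Mul(-1, Add(-8, Mul(-2, L)))) = Add(-5, Add(8, Mul(2, L))) = Add(3, Mul(2, L)))
Function('v')(Q, s) = Add(-1, Q) (Function('v')(Q, s) = Mul(Add(-1, Q), 1) = Add(-1, Q))
Mul(Function('v')(Function('r')(Mul(3, 3), 1), Function('Y')(-1)), 43) = Mul(Add(-1, Add(3, Mul(2, Mul(3, 3)))), 43) = Mul(Add(-1, Add(3, Mul(2, 9))), 43) = Mul(Add(-1, Add(3, 18)), 43) = Mul(Add(-1, 21), 43) = Mul(20, 43) = 860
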